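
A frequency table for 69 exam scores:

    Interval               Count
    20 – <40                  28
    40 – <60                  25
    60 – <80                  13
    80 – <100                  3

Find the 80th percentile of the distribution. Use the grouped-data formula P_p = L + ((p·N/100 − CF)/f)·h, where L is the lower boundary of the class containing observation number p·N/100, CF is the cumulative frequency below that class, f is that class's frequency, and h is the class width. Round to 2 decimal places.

N = 69; target position k = 80/100 · 69 = 55.2.
Cumulative frequencies: 28, 53, 66, 69.
Observation 55.2 falls in the class 60 – <80.
L = 60, CF = 53, f = 13, h = 20.
P80 = 60 + ((55.2 − 53)/13)·20 = 60 + 3.38462 = 63.3846.

63.38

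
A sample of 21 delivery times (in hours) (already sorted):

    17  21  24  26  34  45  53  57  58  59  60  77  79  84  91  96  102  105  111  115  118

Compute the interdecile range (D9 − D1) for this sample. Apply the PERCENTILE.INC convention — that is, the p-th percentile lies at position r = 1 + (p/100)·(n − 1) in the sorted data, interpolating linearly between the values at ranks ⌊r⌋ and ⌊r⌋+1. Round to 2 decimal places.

n = 21.
P10: r = 3 (integer) → 24.
P90: r = 19 (integer) → 111.
Difference: 111 − 24 = 87.

87.00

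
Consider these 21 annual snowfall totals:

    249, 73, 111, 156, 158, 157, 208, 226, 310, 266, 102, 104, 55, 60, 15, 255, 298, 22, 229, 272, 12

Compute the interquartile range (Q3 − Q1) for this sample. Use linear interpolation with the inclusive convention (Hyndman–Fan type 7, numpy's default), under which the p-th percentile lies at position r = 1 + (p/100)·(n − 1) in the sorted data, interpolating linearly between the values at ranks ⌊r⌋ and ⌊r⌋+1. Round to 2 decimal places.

Sorted: 12, 15, 22, 55, 60, 73, 102, 104, 111, 156, 157, 158, 208, 226, 229, 249, 255, 266, 272, 298, 310.
n = 21.
P25: r = 6 (integer) → 73.
P75: r = 16 (integer) → 249.
Difference: 249 − 73 = 176.

176.00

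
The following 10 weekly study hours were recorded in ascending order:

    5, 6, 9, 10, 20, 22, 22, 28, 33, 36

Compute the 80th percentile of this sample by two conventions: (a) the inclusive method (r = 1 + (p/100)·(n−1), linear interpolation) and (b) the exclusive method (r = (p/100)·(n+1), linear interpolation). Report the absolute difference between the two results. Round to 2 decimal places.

3.00

n = 10.
(a) r = 8.2; between ranks 8 (28) and 9 (33): 29.
(b) r = 8.8; between ranks 8 (28) and 9 (33): 32.
|29 − 32| = 3.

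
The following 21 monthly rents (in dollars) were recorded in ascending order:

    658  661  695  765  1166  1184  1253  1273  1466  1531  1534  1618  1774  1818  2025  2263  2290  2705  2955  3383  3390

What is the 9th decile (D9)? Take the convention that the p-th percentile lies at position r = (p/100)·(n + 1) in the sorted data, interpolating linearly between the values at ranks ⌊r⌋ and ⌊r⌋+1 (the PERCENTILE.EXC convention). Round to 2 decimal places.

n = 21.
r = (90/100)·(21 + 1) = 19.8.
Rank 19 is 2955 and rank 20 is 3383.
Interpolate: 2955 + 0.8·(3383 − 2955) = 2955 + 0.8·428 = 3297.4.

3297.40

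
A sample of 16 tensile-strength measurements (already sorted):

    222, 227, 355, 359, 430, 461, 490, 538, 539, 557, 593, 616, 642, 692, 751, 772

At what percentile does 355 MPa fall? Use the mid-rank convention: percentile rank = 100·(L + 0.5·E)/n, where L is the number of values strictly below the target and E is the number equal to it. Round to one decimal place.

Count below 355: L = 2; count equal: E = 1; n = 16.
Percentile rank = 100·(2 + 0.5·1)/16 = 100·2.5/16 = 15.62.

15.6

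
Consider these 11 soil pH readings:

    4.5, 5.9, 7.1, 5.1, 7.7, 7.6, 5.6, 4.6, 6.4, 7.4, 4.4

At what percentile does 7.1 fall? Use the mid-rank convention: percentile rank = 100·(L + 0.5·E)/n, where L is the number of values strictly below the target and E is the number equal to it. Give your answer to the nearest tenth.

68.2

Sorted: 4.4, 4.5, 4.6, 5.1, 5.6, 5.9, 6.4, 7.1, 7.4, 7.6, 7.7.
Count below 7.1: L = 7; count equal: E = 1; n = 11.
Percentile rank = 100·(7 + 0.5·1)/11 = 100·7.5/11 = 68.18.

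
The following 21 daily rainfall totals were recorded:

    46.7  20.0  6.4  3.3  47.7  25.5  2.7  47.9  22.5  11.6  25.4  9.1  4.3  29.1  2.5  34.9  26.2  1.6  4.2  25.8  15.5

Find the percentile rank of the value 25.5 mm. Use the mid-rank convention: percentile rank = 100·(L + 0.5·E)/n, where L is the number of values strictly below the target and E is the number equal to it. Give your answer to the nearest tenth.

Sorted: 1.6, 2.5, 2.7, 3.3, 4.2, 4.3, 6.4, 9.1, 11.6, 15.5, 20.0, 22.5, 25.4, 25.5, 25.8, 26.2, 29.1, 34.9, 46.7, 47.7, 47.9.
Count below 25.5: L = 13; count equal: E = 1; n = 21.
Percentile rank = 100·(13 + 0.5·1)/21 = 100·13.5/21 = 64.29.

64.3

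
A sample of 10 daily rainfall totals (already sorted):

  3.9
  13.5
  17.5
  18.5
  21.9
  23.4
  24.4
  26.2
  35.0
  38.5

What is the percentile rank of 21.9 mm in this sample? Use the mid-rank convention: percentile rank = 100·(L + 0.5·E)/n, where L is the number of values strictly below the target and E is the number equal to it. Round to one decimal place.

Count below 21.9: L = 4; count equal: E = 1; n = 10.
Percentile rank = 100·(4 + 0.5·1)/10 = 100·4.5/10 = 45.

45.0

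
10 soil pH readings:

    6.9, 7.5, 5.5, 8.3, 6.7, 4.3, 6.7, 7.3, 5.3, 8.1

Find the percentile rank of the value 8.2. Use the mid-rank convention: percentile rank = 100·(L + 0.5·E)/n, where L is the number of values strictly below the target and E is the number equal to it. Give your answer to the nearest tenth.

90.0

Sorted: 4.3, 5.3, 5.5, 6.7, 6.7, 6.9, 7.3, 7.5, 8.1, 8.3.
Count below 8.2: L = 9; count equal: E = 0; n = 10.
Percentile rank = 100·(9 + 0.5·0)/10 = 100·9/10 = 90.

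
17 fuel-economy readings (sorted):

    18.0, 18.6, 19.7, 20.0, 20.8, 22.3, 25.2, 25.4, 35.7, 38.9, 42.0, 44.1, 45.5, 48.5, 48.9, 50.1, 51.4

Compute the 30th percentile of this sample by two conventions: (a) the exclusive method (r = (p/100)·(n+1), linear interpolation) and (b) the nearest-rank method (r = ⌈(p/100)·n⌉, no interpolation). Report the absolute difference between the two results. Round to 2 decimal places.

n = 17.
(a) r = 5.4; between ranks 5 (20.8) and 6 (22.3): 21.4.
(b) the nearest-rank method: rank 6 → 22.3.
|21.4 − 22.3| = 0.9.

0.90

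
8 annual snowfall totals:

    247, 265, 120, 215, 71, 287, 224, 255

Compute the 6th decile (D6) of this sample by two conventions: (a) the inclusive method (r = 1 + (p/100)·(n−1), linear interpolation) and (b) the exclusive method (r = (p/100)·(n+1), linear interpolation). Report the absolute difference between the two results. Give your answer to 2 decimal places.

1.60

Sorted: 71, 120, 215, 224, 247, 255, 265, 287.
n = 8.
(a) r = 5.2; between ranks 5 (247) and 6 (255): 248.6.
(b) r = 5.4; between ranks 5 (247) and 6 (255): 250.2.
|248.6 − 250.2| = 1.6.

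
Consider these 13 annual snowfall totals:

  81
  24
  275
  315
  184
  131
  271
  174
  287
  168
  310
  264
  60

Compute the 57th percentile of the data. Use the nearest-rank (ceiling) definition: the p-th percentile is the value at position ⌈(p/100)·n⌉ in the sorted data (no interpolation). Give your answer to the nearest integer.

Sorted: 24, 60, 81, 131, 168, 174, 184, 264, 271, 275, 287, 310, 315.
n = 13.
Position = ⌈57/100 · 13⌉ = ⌈7.41⌉ = 8.
The value at rank 8 is 264.

264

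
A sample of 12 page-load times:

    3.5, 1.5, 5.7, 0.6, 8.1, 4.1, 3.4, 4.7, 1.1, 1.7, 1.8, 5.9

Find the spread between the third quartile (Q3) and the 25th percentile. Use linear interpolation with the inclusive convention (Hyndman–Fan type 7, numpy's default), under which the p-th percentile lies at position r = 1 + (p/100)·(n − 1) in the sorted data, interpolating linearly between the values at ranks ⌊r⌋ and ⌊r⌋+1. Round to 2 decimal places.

3.30

Sorted: 0.6, 1.1, 1.5, 1.7, 1.8, 3.4, 3.5, 4.1, 4.7, 5.7, 5.9, 8.1.
n = 12.
P25: r = 3.75; ranks 3–4 are 1.5, 1.7; interpolating gives 1.65.
P75: r = 9.25; ranks 9–10 are 4.7, 5.7; interpolating gives 4.95.
Difference: 4.95 − 1.65 = 3.3.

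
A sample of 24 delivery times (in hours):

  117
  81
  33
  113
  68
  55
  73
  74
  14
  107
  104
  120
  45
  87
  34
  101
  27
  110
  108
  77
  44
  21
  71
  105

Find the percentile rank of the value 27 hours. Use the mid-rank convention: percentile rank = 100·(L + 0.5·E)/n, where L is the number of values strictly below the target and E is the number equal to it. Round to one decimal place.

10.4

Sorted: 14, 21, 27, 33, 34, 44, 45, 55, 68, 71, 73, 74, 77, 81, 87, 101, 104, 105, 107, 108, 110, 113, 117, 120.
Count below 27: L = 2; count equal: E = 1; n = 24.
Percentile rank = 100·(2 + 0.5·1)/24 = 100·2.5/24 = 10.42.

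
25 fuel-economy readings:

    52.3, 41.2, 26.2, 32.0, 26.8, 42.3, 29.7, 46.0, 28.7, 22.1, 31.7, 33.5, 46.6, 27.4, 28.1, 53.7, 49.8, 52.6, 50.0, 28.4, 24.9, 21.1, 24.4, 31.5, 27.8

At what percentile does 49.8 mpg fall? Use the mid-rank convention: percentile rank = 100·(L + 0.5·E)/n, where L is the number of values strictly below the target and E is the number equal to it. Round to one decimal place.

Sorted: 21.1, 22.1, 24.4, 24.9, 26.2, 26.8, 27.4, 27.8, 28.1, 28.4, 28.7, 29.7, 31.5, 31.7, 32.0, 33.5, 41.2, 42.3, 46.0, 46.6, 49.8, 50.0, 52.3, 52.6, 53.7.
Count below 49.8: L = 20; count equal: E = 1; n = 25.
Percentile rank = 100·(20 + 0.5·1)/25 = 100·20.5/25 = 82.

82.0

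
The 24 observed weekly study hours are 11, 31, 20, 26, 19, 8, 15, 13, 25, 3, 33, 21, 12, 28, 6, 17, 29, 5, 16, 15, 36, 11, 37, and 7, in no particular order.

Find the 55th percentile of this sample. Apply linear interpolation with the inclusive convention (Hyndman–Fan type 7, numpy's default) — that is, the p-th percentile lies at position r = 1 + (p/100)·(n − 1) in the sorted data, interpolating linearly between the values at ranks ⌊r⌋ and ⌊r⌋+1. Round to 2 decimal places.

18.30

Sorted: 3, 5, 6, 7, 8, 11, 11, 12, 13, 15, 15, 16, 17, 19, 20, 21, 25, 26, 28, 29, 31, 33, 36, 37.
n = 24.
r = 1 + (55/100)·(24 − 1) = 1 + 12.65 = 13.65.
Rank 13 is 17 and rank 14 is 19.
Interpolate: 17 + 0.65·(19 − 17) = 17 + 0.65·2 = 18.3.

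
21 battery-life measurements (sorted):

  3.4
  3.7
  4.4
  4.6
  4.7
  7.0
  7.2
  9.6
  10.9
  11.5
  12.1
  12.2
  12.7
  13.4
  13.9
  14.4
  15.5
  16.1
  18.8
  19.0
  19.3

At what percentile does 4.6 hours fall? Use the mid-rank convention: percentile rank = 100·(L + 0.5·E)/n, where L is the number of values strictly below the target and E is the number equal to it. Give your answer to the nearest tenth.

Count below 4.6: L = 3; count equal: E = 1; n = 21.
Percentile rank = 100·(3 + 0.5·1)/21 = 100·3.5/21 = 16.67.

16.7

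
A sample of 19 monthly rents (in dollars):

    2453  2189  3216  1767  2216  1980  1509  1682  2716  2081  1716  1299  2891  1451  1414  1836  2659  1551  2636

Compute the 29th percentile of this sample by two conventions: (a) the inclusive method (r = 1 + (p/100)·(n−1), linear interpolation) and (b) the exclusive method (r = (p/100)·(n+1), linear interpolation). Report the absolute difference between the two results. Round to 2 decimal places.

33.68

Sorted: 1299, 1414, 1451, 1509, 1551, 1682, 1716, 1767, 1836, 1980, 2081, 2189, 2216, 2453, 2636, 2659, 2716, 2891, 3216.
n = 19.
(a) r = 6.22; between ranks 6 (1682) and 7 (1716): 1689.48.
(b) r = 5.8; between ranks 5 (1551) and 6 (1682): 1655.8.
|1689.48 − 1655.8| = 33.68.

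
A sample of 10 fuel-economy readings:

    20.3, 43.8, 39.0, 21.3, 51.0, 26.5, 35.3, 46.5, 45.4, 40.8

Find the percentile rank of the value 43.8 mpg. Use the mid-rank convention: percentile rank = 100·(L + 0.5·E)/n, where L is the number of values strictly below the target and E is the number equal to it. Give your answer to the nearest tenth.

Sorted: 20.3, 21.3, 26.5, 35.3, 39.0, 40.8, 43.8, 45.4, 46.5, 51.0.
Count below 43.8: L = 6; count equal: E = 1; n = 10.
Percentile rank = 100·(6 + 0.5·1)/10 = 100·6.5/10 = 65.

65.0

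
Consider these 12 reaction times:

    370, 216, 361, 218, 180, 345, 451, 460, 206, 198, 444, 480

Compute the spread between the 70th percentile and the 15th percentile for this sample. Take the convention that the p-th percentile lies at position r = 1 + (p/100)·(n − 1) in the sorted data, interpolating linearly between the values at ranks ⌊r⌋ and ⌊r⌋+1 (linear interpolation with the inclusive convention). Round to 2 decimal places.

Sorted: 180, 198, 206, 216, 218, 345, 361, 370, 444, 451, 460, 480.
n = 12.
P15: r = 2.65; ranks 2–3 are 198, 206; interpolating gives 203.2.
P70: r = 8.7; ranks 8–9 are 370, 444; interpolating gives 421.8.
Difference: 421.8 − 203.2 = 218.6.

218.60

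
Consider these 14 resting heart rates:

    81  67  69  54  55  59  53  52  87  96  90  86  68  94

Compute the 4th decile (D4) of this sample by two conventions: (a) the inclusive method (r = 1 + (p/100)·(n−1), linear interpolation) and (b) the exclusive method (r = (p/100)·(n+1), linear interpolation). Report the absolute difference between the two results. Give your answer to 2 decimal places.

Sorted: 52, 53, 54, 55, 59, 67, 68, 69, 81, 86, 87, 90, 94, 96.
n = 14.
(a) r = 6.2; between ranks 6 (67) and 7 (68): 67.2.
(b) r = 6 → value at rank 6 = 67.
|67.2 − 67| = 0.2.

0.20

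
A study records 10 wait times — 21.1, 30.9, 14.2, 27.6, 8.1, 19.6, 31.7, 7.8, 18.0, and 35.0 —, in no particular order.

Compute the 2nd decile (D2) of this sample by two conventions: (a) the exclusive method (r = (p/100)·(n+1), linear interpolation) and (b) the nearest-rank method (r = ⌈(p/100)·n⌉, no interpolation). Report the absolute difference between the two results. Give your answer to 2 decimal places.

Sorted: 7.8, 8.1, 14.2, 18.0, 19.6, 21.1, 27.6, 30.9, 31.7, 35.0.
n = 10.
(a) r = 2.2; between ranks 2 (8.1) and 3 (14.2): 9.32.
(b) the nearest-rank method: rank 2 → 8.1.
|9.32 − 8.1| = 1.22.

1.22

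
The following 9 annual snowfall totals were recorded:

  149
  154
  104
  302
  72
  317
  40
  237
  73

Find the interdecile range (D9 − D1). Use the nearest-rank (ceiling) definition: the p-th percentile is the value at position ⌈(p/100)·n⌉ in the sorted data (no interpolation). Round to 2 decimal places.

Sorted: 40, 72, 73, 104, 149, 154, 237, 302, 317.
n = 9.
P10: rank ⌈10/100·9⌉ = 1 → 40.
P90: rank ⌈90/100·9⌉ = 9 → 317.
Difference: 317 − 40 = 277.

277.00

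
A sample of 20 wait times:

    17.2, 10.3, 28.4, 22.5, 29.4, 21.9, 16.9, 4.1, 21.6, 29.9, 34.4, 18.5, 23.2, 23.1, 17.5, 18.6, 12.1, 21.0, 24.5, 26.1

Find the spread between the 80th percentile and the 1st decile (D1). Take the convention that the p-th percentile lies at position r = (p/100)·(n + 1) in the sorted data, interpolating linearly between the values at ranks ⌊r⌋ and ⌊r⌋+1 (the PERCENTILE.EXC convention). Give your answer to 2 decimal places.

Sorted: 4.1, 10.3, 12.1, 16.9, 17.2, 17.5, 18.5, 18.6, 21.0, 21.6, 21.9, 22.5, 23.1, 23.2, 24.5, 26.1, 28.4, 29.4, 29.9, 34.4.
n = 20.
P10: r = 2.1; ranks 2–3 are 10.3, 12.1; interpolating gives 10.48.
P80: r = 16.8; ranks 16–17 are 26.1, 28.4; interpolating gives 27.94.
Difference: 27.94 − 10.48 = 17.46.

17.46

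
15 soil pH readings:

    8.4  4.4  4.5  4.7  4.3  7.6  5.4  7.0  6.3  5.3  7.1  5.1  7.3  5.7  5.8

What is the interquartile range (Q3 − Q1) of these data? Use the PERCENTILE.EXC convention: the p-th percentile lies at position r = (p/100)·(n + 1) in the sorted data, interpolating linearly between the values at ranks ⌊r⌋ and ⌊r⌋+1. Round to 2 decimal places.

Sorted: 4.3, 4.4, 4.5, 4.7, 5.1, 5.3, 5.4, 5.7, 5.8, 6.3, 7.0, 7.1, 7.3, 7.6, 8.4.
n = 15.
P25: r = 4 (integer) → 4.7.
P75: r = 12 (integer) → 7.1.
Difference: 7.1 − 4.7 = 2.4.

2.40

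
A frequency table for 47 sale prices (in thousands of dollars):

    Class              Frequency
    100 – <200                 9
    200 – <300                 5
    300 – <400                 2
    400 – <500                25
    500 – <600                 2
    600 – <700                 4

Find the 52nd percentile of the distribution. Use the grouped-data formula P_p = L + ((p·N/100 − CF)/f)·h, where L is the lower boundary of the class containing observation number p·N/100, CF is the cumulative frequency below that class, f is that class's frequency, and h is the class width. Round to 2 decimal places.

433.76

N = 47; target position k = 52/100 · 47 = 24.44.
Cumulative frequencies: 9, 14, 16, 41, 43, 47.
Observation 24.44 falls in the class 400 – <500.
L = 400, CF = 16, f = 25, h = 100.
P52 = 400 + ((24.44 − 16)/25)·100 = 400 + 33.76 = 433.76.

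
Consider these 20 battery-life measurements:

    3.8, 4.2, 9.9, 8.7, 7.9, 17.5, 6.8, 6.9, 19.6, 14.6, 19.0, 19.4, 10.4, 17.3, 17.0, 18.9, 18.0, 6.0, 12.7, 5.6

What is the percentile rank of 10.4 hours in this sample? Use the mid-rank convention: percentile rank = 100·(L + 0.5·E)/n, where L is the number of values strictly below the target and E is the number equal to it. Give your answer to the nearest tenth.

47.5

Sorted: 3.8, 4.2, 5.6, 6.0, 6.8, 6.9, 7.9, 8.7, 9.9, 10.4, 12.7, 14.6, 17.0, 17.3, 17.5, 18.0, 18.9, 19.0, 19.4, 19.6.
Count below 10.4: L = 9; count equal: E = 1; n = 20.
Percentile rank = 100·(9 + 0.5·1)/20 = 100·9.5/20 = 47.5.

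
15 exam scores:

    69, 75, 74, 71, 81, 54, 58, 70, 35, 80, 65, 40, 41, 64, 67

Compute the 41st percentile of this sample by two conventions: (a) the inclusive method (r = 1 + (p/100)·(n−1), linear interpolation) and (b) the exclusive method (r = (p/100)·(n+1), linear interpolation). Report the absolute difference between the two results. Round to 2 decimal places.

Sorted: 35, 40, 41, 54, 58, 64, 65, 67, 69, 70, 71, 74, 75, 80, 81.
n = 15.
(a) r = 6.74; between ranks 6 (64) and 7 (65): 64.74.
(b) r = 6.56; between ranks 6 (64) and 7 (65): 64.56.
|64.74 − 64.56| = 0.18.

0.18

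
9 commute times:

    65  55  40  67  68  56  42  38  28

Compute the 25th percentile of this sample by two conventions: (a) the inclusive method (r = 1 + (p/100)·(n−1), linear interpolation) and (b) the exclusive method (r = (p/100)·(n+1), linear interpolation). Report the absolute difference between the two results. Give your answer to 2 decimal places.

Sorted: 28, 38, 40, 42, 55, 56, 65, 67, 68.
n = 9.
(a) r = 3 → value at rank 3 = 40.
(b) r = 2.5; between ranks 2 (38) and 3 (40): 39.
|40 − 39| = 1.

1.00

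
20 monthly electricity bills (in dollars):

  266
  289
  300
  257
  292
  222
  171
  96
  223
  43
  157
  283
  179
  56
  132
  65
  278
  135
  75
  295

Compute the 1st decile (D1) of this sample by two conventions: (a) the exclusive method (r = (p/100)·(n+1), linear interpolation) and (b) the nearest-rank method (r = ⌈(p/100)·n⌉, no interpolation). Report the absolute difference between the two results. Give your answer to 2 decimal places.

Sorted: 43, 56, 65, 75, 96, 132, 135, 157, 171, 179, 222, 223, 257, 266, 278, 283, 289, 292, 295, 300.
n = 20.
(a) r = 2.1; between ranks 2 (56) and 3 (65): 56.9.
(b) the nearest-rank method: rank 2 → 56.
|56.9 − 56| = 0.9.

0.90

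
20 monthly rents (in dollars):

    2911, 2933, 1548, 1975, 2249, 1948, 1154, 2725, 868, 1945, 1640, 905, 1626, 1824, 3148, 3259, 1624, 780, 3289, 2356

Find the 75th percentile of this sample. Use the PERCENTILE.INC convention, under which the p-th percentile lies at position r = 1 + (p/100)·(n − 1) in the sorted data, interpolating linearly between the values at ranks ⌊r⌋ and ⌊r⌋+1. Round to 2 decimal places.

2771.50

Sorted: 780, 868, 905, 1154, 1548, 1624, 1626, 1640, 1824, 1945, 1948, 1975, 2249, 2356, 2725, 2911, 2933, 3148, 3259, 3289.
n = 20.
r = 1 + (75/100)·(20 − 1) = 1 + 14.25 = 15.25.
Rank 15 is 2725 and rank 16 is 2911.
Interpolate: 2725 + 0.25·(2911 − 2725) = 2725 + 0.25·186 = 2771.5.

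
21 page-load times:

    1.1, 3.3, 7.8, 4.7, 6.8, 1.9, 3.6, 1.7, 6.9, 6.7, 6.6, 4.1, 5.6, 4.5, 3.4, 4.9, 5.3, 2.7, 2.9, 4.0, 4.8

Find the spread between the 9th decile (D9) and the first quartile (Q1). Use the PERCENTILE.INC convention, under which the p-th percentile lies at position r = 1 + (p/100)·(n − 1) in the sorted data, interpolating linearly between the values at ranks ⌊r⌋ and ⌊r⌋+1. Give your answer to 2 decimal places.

Sorted: 1.1, 1.7, 1.9, 2.7, 2.9, 3.3, 3.4, 3.6, 4.0, 4.1, 4.5, 4.7, 4.8, 4.9, 5.3, 5.6, 6.6, 6.7, 6.8, 6.9, 7.8.
n = 21.
P25: r = 6 (integer) → 3.3.
P90: r = 19 (integer) → 6.8.
Difference: 6.8 − 3.3 = 3.5.

3.50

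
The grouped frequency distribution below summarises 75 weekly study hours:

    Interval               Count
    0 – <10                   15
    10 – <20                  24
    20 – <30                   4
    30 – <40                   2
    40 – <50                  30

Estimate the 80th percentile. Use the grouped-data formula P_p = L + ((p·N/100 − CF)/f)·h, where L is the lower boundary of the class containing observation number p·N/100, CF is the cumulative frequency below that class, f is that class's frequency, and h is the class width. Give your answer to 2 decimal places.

45.00

N = 75; target position k = 80/100 · 75 = 60.
Cumulative frequencies: 15, 39, 43, 45, 75.
Observation 60 falls in the class 40 – <50.
L = 40, CF = 45, f = 30, h = 10.
P80 = 40 + ((60 − 45)/30)·10 = 40 + 5 = 45.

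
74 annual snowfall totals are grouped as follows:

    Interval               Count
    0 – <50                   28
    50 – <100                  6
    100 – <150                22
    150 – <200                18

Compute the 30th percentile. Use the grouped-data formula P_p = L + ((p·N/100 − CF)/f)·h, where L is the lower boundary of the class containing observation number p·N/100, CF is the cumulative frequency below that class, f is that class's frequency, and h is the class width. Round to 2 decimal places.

39.64

N = 74; target position k = 30/100 · 74 = 22.2.
Cumulative frequencies: 28, 34, 56, 74.
Observation 22.2 falls in the class 0 – <50.
L = 0, CF = 0, f = 28, h = 50.
P30 = 0 + ((22.2 − 0)/28)·50 = 0 + 39.6429 = 39.6429.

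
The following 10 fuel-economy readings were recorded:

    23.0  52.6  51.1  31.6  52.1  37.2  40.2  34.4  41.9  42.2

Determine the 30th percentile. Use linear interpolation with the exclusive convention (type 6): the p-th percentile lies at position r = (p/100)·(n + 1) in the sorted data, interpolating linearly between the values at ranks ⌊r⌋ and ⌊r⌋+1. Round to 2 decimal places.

35.24

Sorted: 23.0, 31.6, 34.4, 37.2, 40.2, 41.9, 42.2, 51.1, 52.1, 52.6.
n = 10.
r = (30/100)·(10 + 1) = 3.3.
Rank 3 is 34.4 and rank 4 is 37.2.
Interpolate: 34.4 + 0.3·(37.2 − 34.4) = 34.4 + 0.3·2.8 = 35.24.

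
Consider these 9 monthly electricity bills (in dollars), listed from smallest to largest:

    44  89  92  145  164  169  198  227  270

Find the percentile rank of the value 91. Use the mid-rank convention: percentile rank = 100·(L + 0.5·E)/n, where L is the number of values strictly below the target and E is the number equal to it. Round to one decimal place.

22.2

Count below 91: L = 2; count equal: E = 0; n = 9.
Percentile rank = 100·(2 + 0.5·0)/9 = 100·2/9 = 22.22.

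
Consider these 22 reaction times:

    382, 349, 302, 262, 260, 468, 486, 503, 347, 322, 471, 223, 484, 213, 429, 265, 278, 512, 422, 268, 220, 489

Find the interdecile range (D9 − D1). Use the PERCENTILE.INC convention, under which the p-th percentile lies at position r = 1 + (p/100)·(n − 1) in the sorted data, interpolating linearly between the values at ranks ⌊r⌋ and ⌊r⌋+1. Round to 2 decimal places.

262.00

Sorted: 213, 220, 223, 260, 262, 265, 268, 278, 302, 322, 347, 349, 382, 422, 429, 468, 471, 484, 486, 489, 503, 512.
n = 22.
P10: r = 3.1; ranks 3–4 are 223, 260; interpolating gives 226.7.
P90: r = 19.9; ranks 19–20 are 486, 489; interpolating gives 488.7.
Difference: 488.7 − 226.7 = 262.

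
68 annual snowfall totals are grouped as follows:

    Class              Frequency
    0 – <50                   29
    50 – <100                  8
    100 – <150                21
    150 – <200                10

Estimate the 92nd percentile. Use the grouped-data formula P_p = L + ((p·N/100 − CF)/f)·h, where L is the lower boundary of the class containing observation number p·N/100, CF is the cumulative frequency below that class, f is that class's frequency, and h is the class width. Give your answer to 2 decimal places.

172.80

N = 68; target position k = 92/100 · 68 = 62.56.
Cumulative frequencies: 29, 37, 58, 68.
Observation 62.56 falls in the class 150 – <200.
L = 150, CF = 58, f = 10, h = 50.
P92 = 150 + ((62.56 − 58)/10)·50 = 150 + 22.8 = 172.8.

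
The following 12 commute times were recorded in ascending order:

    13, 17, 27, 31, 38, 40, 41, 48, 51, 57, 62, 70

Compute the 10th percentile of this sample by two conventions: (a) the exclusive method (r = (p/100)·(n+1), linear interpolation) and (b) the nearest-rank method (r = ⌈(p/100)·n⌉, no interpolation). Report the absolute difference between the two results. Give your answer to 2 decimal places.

2.80

n = 12.
(a) r = 1.3; between ranks 1 (13) and 2 (17): 14.2.
(b) the nearest-rank method: rank 2 → 17.
|14.2 − 17| = 2.8.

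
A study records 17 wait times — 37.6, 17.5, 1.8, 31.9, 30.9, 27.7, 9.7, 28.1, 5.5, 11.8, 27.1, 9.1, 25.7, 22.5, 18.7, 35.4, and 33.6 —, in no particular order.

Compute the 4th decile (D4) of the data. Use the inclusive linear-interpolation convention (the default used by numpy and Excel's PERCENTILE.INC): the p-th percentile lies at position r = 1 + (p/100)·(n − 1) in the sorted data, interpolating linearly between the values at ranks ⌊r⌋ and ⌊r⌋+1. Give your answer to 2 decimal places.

Sorted: 1.8, 5.5, 9.1, 9.7, 11.8, 17.5, 18.7, 22.5, 25.7, 27.1, 27.7, 28.1, 30.9, 31.9, 33.6, 35.4, 37.6.
n = 17.
r = 1 + (40/100)·(17 − 1) = 1 + 6.4 = 7.4.
Rank 7 is 18.7 and rank 8 is 22.5.
Interpolate: 18.7 + 0.4·(22.5 − 18.7) = 18.7 + 0.4·3.8 = 20.22.

20.22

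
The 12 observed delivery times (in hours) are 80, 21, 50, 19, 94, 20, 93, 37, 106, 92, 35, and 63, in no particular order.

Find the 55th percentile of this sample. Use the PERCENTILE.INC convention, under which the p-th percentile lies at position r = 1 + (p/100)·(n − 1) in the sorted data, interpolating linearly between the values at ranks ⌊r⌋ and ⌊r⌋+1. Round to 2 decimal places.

63.85

Sorted: 19, 20, 21, 35, 37, 50, 63, 80, 92, 93, 94, 106.
n = 12.
r = 1 + (55/100)·(12 − 1) = 1 + 6.05 = 7.05.
Rank 7 is 63 and rank 8 is 80.
Interpolate: 63 + 0.05·(80 − 63) = 63 + 0.05·17 = 63.85.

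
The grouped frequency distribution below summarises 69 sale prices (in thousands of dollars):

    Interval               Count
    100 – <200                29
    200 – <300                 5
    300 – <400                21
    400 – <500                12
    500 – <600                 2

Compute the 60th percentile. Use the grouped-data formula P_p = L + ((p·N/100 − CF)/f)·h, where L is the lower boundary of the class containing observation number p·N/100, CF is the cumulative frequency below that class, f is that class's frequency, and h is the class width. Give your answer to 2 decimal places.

335.24

N = 69; target position k = 60/100 · 69 = 41.4.
Cumulative frequencies: 29, 34, 55, 67, 69.
Observation 41.4 falls in the class 300 – <400.
L = 300, CF = 34, f = 21, h = 100.
P60 = 300 + ((41.4 − 34)/21)·100 = 300 + 35.2381 = 335.238.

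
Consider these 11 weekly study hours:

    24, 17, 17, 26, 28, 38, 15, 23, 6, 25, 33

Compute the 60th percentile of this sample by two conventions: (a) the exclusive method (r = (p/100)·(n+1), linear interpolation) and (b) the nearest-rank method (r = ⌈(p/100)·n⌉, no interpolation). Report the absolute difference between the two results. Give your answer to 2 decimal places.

Sorted: 6, 15, 17, 17, 23, 24, 25, 26, 28, 33, 38.
n = 11.
(a) r = 7.2; between ranks 7 (25) and 8 (26): 25.2.
(b) the nearest-rank method: rank 7 → 25.
|25.2 − 25| = 0.2.

0.20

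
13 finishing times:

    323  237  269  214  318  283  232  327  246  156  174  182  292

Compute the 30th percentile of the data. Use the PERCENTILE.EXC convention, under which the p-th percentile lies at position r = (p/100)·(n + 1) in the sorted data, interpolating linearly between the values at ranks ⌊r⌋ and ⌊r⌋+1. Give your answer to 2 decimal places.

217.60

Sorted: 156, 174, 182, 214, 232, 237, 246, 269, 283, 292, 318, 323, 327.
n = 13.
r = (30/100)·(13 + 1) = 4.2.
Rank 4 is 214 and rank 5 is 232.
Interpolate: 214 + 0.2·(232 − 214) = 214 + 0.2·18 = 217.6.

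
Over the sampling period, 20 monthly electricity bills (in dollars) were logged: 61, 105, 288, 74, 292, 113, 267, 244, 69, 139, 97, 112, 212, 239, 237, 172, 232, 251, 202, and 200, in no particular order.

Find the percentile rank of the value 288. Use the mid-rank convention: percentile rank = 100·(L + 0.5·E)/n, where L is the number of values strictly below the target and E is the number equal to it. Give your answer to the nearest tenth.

Sorted: 61, 69, 74, 97, 105, 112, 113, 139, 172, 200, 202, 212, 232, 237, 239, 244, 251, 267, 288, 292.
Count below 288: L = 18; count equal: E = 1; n = 20.
Percentile rank = 100·(18 + 0.5·1)/20 = 100·18.5/20 = 92.5.

92.5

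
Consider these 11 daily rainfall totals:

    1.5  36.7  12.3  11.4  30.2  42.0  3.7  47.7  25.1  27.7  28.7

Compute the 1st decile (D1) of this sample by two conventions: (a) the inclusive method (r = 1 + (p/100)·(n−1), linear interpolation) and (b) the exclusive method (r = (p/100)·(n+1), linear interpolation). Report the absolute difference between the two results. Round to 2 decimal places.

Sorted: 1.5, 3.7, 11.4, 12.3, 25.1, 27.7, 28.7, 30.2, 36.7, 42.0, 47.7.
n = 11.
(a) r = 2 → value at rank 2 = 3.7.
(b) r = 1.2; between ranks 1 (1.5) and 2 (3.7): 1.94.
|3.7 − 1.94| = 1.76.

1.76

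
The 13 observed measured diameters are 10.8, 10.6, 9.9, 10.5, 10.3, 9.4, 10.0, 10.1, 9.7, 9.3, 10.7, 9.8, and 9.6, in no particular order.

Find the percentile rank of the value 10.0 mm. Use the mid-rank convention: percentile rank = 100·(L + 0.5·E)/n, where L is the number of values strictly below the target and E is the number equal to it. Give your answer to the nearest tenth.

Sorted: 9.3, 9.4, 9.6, 9.7, 9.8, 9.9, 10.0, 10.1, 10.3, 10.5, 10.6, 10.7, 10.8.
Count below 10.0: L = 6; count equal: E = 1; n = 13.
Percentile rank = 100·(6 + 0.5·1)/13 = 100·6.5/13 = 50.

50.0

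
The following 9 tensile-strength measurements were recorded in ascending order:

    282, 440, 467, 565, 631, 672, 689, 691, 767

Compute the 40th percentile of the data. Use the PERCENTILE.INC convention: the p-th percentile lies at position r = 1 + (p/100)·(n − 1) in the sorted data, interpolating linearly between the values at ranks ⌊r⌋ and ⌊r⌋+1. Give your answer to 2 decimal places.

n = 9.
r = 1 + (40/100)·(9 − 1) = 1 + 3.2 = 4.2.
Rank 4 is 565 and rank 5 is 631.
Interpolate: 565 + 0.2·(631 − 565) = 565 + 0.2·66 = 578.2.

578.20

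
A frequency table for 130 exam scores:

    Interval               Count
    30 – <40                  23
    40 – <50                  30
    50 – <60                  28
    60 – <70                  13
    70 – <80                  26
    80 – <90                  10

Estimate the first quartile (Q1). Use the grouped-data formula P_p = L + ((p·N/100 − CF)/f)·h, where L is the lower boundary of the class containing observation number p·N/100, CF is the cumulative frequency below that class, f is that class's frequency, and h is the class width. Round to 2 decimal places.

N = 130; target position k = 25/100 · 130 = 32.5.
Cumulative frequencies: 23, 53, 81, 94, 120, 130.
Observation 32.5 falls in the class 40 – <50.
L = 40, CF = 23, f = 30, h = 10.
P25 = 40 + ((32.5 − 23)/30)·10 = 40 + 3.16667 = 43.1667.

43.17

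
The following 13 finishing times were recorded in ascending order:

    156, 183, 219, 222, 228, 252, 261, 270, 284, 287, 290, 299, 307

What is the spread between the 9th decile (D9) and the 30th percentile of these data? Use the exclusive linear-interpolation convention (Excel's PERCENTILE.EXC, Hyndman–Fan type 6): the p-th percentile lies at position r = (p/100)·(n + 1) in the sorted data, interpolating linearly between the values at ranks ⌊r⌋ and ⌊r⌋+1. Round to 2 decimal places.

n = 13.
P30: r = 4.2; ranks 4–5 are 222, 228; interpolating gives 223.2.
P90: r = 12.6; ranks 12–13 are 299, 307; interpolating gives 303.8.
Difference: 303.8 − 223.2 = 80.6.

80.60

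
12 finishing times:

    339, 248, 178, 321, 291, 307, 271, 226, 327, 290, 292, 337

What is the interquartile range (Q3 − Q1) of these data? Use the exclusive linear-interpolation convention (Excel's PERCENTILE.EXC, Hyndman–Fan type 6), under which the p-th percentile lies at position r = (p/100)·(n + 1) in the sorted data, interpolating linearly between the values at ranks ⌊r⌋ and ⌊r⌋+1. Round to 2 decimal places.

71.75

Sorted: 178, 226, 248, 271, 290, 291, 292, 307, 321, 327, 337, 339.
n = 12.
P25: r = 3.25; ranks 3–4 are 248, 271; interpolating gives 253.75.
P75: r = 9.75; ranks 9–10 are 321, 327; interpolating gives 325.5.
Difference: 325.5 − 253.75 = 71.75.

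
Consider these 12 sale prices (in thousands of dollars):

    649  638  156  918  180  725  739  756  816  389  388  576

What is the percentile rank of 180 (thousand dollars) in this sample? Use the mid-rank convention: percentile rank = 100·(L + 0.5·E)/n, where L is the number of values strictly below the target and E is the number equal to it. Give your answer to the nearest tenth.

12.5

Sorted: 156, 180, 388, 389, 576, 638, 649, 725, 739, 756, 816, 918.
Count below 180: L = 1; count equal: E = 1; n = 12.
Percentile rank = 100·(1 + 0.5·1)/12 = 100·1.5/12 = 12.5.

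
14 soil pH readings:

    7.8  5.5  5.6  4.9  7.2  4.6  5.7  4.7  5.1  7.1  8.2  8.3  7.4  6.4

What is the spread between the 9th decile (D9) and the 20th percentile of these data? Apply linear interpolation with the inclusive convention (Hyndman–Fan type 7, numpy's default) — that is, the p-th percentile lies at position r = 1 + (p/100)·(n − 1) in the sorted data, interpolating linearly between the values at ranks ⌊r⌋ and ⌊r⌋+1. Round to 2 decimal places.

Sorted: 4.6, 4.7, 4.9, 5.1, 5.5, 5.6, 5.7, 6.4, 7.1, 7.2, 7.4, 7.8, 8.2, 8.3.
n = 14.
P20: r = 3.6; ranks 3–4 are 4.9, 5.1; interpolating gives 5.02.
P90: r = 12.7; ranks 12–13 are 7.8, 8.2; interpolating gives 8.08.
Difference: 8.08 − 5.02 = 3.06.

3.06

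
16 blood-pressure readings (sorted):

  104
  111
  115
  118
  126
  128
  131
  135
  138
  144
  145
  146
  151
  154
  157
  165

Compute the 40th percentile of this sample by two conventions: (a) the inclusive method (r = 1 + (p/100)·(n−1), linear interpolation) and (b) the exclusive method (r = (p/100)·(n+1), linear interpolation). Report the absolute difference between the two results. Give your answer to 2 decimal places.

n = 16.
(a) r = 7 → value at rank 7 = 131.
(b) r = 6.8; between ranks 6 (128) and 7 (131): 130.4.
|131 − 130.4| = 0.6.

0.60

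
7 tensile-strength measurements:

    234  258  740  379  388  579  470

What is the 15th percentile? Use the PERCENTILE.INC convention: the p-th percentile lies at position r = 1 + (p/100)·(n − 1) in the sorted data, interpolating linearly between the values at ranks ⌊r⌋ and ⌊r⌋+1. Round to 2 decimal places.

255.60

Sorted: 234, 258, 379, 388, 470, 579, 740.
n = 7.
r = 1 + (15/100)·(7 − 1) = 1 + 0.9 = 1.9.
Rank 1 is 234 and rank 2 is 258.
Interpolate: 234 + 0.9·(258 − 234) = 234 + 0.9·24 = 255.6.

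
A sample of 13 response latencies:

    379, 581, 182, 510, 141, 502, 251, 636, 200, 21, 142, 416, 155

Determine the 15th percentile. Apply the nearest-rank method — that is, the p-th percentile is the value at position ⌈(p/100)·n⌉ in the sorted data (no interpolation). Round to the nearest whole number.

Sorted: 21, 141, 142, 155, 182, 200, 251, 379, 416, 502, 510, 581, 636.
n = 13.
Position = ⌈15/100 · 13⌉ = ⌈1.95⌉ = 2.
The value at rank 2 is 141.

141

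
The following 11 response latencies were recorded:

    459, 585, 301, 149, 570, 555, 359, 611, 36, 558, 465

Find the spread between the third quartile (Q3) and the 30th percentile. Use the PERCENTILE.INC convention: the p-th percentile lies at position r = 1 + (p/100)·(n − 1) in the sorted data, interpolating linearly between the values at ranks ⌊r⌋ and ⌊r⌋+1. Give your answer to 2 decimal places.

205.00

Sorted: 36, 149, 301, 359, 459, 465, 555, 558, 570, 585, 611.
n = 11.
P30: r = 4 (integer) → 359.
P75: r = 8.5; ranks 8–9 are 558, 570; interpolating gives 564.
Difference: 564 − 359 = 205.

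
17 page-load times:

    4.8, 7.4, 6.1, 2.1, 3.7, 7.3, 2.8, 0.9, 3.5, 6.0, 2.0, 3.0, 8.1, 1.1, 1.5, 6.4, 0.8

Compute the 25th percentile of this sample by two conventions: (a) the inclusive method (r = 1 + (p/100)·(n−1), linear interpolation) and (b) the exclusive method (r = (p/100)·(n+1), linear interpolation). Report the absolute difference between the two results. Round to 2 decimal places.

0.25

Sorted: 0.8, 0.9, 1.1, 1.5, 2.0, 2.1, 2.8, 3.0, 3.5, 3.7, 4.8, 6.0, 6.1, 6.4, 7.3, 7.4, 8.1.
n = 17.
(a) r = 5 → value at rank 5 = 2.
(b) r = 4.5; between ranks 4 (1.5) and 5 (2.0): 1.75.
|2 − 1.75| = 0.25.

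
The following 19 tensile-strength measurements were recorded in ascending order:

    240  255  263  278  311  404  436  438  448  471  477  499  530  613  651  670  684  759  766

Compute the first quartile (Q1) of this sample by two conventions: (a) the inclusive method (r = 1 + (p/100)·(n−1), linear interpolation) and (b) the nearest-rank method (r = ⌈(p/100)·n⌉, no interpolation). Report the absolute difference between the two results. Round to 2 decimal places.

n = 19.
(a) r = 5.5; between ranks 5 (311) and 6 (404): 357.5.
(b) the nearest-rank method: rank 5 → 311.
|357.5 − 311| = 46.5.

46.50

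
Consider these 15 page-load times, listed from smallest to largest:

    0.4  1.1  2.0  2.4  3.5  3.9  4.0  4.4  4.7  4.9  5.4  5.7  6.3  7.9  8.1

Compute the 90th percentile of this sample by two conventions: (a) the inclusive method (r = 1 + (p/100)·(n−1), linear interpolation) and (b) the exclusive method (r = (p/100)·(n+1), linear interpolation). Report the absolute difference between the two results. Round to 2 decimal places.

n = 15.
(a) r = 13.6; between ranks 13 (6.3) and 14 (7.9): 7.26.
(b) r = 14.4; between ranks 14 (7.9) and 15 (8.1): 7.98.
|7.26 − 7.98| = 0.72.

0.72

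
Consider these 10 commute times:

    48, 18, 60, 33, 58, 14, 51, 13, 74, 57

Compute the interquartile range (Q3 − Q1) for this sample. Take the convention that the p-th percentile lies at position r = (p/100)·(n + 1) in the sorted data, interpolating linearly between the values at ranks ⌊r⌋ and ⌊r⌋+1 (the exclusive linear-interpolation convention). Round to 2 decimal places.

Sorted: 13, 14, 18, 33, 48, 51, 57, 58, 60, 74.
n = 10.
P25: r = 2.75; ranks 2–3 are 14, 18; interpolating gives 17.
P75: r = 8.25; ranks 8–9 are 58, 60; interpolating gives 58.5.
Difference: 58.5 − 17 = 41.5.

41.50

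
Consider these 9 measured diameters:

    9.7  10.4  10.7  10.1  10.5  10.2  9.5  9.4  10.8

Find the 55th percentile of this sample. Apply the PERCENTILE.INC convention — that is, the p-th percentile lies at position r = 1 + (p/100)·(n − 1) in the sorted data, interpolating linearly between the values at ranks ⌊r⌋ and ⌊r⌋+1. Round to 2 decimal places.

10.28

Sorted: 9.4, 9.5, 9.7, 10.1, 10.2, 10.4, 10.5, 10.7, 10.8.
n = 9.
r = 1 + (55/100)·(9 − 1) = 1 + 4.4 = 5.4.
Rank 5 is 10.2 and rank 6 is 10.4.
Interpolate: 10.2 + 0.4·(10.4 − 10.2) = 10.2 + 0.4·0.2 = 10.28.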